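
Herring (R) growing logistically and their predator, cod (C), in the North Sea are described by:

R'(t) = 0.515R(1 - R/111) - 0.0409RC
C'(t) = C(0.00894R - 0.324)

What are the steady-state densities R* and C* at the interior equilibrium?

From dC/dt = 0 with C > 0: 0.00894R* = 0.324, so R* = 36.2.
Substitute into dR/dt = 0: 0.515(1 - 36.2/111) = 0.0409C*.
The bracket is 0.673, giving C* = 0.347/0.0409 = 8.48.

R* ≈ 36.2, C* ≈ 8.48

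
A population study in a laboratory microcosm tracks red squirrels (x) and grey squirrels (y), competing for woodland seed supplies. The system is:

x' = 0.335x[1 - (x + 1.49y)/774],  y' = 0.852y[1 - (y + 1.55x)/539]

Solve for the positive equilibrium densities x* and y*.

Setting both brackets to zero gives the nullclines x + 1.49y = 774 and 1.55x + y = 539.
Substituting y = 539 - 1.55x into the first: x(1 - 1.49·1.55) = 774 - 1.49·539.
So x* = -29.1/-1.31 = 22.2, and then y* = 539 - 1.55·22.2 = 505.

x* ≈ 22.2, y* ≈ 505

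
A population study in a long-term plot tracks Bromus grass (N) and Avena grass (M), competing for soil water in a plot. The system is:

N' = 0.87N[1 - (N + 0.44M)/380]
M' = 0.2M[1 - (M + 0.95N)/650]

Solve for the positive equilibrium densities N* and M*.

Setting both brackets to zero gives the nullclines N + 0.44M = 380 and 0.95N + M = 650.
Substituting M = 650 - 0.95N into the first: N(1 - 0.44·0.95) = 380 - 0.44·650.
So N* = 94/0.582 = 162, and then M* = 650 - 0.95·162 = 497.

N* ≈ 162, M* ≈ 497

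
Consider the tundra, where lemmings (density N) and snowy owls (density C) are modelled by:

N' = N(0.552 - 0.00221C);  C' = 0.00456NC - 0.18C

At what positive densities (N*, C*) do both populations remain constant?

Set dC/dt = 0 with C > 0: 0.00456N - 0.18 = 0, so N* = 0.18/0.00456 = 39.5.
Set dN/dt = 0 with N > 0: 0.552 - 0.00221C = 0, so C* = 0.552/0.00221 = 250.

N* ≈ 39.5, C* ≈ 250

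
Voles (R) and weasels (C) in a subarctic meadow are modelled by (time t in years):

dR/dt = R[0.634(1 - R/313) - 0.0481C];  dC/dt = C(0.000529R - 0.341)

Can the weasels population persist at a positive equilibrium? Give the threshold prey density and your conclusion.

Threshold R = 645; K < 645, so no, the predator goes extinct.

The predator equation gives dC/dt > 0 only when R > 0.341/0.000529 = 645.
Without the predator, R → K = 313. Since 313 < 645, the predator cannot invade.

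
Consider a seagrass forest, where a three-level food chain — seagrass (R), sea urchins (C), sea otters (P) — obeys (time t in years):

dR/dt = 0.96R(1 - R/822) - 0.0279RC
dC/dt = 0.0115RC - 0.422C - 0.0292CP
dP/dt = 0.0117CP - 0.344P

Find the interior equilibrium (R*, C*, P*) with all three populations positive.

From dP/dt = 0: 0.0117C* = 0.344, so C* = 29.4.
From dR/dt = 0: 0.96(1 - R*/822) = 0.0279·29.4, giving R* = 822·(1 - 0.854) = 120.
From dC/dt = 0: 0.0115·120 - 0.422 = 0.0292P*, so P* = 0.954/0.0292 = 32.7.

R* ≈ 120, C* ≈ 29.4, P* ≈ 32.7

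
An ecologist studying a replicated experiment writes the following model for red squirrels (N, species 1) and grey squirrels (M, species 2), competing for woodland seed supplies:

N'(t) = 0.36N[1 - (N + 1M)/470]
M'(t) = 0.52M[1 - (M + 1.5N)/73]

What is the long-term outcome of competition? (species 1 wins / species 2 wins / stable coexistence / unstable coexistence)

species 1 excludes species 2

Compare the nullcline intercepts: K1/α12 = 470/1 = 470 > K2 = 73; K2/α21 = 73/1.5 = 48.7 < K1 = 470.
Since the inequalities point opposite ways, species 1 can invade but species 2 cannot.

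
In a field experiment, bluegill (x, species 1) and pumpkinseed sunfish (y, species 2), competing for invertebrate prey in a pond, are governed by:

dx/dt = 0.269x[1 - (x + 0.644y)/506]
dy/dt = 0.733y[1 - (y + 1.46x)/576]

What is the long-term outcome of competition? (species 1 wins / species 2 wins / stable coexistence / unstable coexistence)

species 1 excludes species 2

Compare the nullcline intercepts: K1/α12 = 506/0.644 = 786 > K2 = 576; K2/α21 = 576/1.46 = 395 < K1 = 506.
Since the inequalities point opposite ways, species 1 can invade but species 2 cannot.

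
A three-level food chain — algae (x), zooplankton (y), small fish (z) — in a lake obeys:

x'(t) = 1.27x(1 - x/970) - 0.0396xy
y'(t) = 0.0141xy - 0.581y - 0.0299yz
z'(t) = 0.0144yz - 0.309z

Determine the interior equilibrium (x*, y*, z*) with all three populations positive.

From dz/dt = 0: 0.0144y* = 0.309, so y* = 21.5.
From dx/dt = 0: 1.27(1 - x*/970) = 0.0396·21.5, giving x* = 970·(1 - 0.669) = 321.
From dy/dt = 0: 0.0141·321 - 0.581 = 0.0299z*, so z* = 3.94/0.0299 = 132.

x* ≈ 321, y* ≈ 21.5, z* ≈ 132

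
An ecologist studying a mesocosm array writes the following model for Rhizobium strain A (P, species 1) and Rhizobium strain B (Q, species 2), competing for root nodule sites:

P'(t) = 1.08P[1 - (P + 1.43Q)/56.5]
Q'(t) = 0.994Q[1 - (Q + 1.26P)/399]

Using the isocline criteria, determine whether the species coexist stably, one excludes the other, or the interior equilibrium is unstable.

species 2 excludes species 1

Compare the nullcline intercepts: K1/α12 = 56.5/1.43 = 39.5 < K2 = 399; K2/α21 = 399/1.26 = 317 > K1 = 56.5.
Since the inequalities point opposite ways, species 2 can invade but species 1 cannot.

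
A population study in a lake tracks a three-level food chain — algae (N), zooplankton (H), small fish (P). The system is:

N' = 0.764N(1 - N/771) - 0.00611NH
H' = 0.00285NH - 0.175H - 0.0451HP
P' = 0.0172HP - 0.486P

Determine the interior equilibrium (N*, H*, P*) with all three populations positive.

From dP/dt = 0: 0.0172H* = 0.486, so H* = 28.3.
From dN/dt = 0: 0.764(1 - N*/771) = 0.00611·28.3, giving N* = 771·(1 - 0.226) = 597.
From dH/dt = 0: 0.00285·597 - 0.175 = 0.0451P*, so P* = 1.53/0.0451 = 33.8.

N* ≈ 597, H* ≈ 28.3, P* ≈ 33.8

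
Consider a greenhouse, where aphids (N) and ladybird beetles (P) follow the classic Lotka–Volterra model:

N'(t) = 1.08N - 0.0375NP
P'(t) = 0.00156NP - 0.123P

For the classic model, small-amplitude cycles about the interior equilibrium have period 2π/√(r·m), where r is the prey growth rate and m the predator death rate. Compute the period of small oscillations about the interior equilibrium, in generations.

T ≈ 17.2 generations

Here r = 1.08 and m = 0.123, so r·m = 0.133.
ω = √0.133 = 0.364 per generation, hence T = 2π/ω ≈ 17.2 generations.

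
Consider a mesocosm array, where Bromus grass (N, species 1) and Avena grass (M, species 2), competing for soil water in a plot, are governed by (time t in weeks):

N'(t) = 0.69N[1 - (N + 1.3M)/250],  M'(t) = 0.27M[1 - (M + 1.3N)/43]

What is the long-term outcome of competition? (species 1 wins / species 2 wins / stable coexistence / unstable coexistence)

species 1 excludes species 2

Compare the nullcline intercepts: K1/α12 = 250/1.3 = 192 > K2 = 43; K2/α21 = 43/1.3 = 33.1 < K1 = 250.
Since the inequalities point opposite ways, species 1 can invade but species 2 cannot.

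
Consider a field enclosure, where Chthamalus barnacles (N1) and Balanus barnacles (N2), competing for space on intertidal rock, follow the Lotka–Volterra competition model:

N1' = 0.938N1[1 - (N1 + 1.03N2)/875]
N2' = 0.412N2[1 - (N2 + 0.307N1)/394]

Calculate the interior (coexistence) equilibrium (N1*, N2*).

Setting both brackets to zero gives the nullclines N1 + 1.03N2 = 875 and 0.307N1 + N2 = 394.
Substituting N2 = 394 - 0.307N1 into the first: N1(1 - 1.03·0.307) = 875 - 1.03·394.
So N1* = 469/0.684 = 686, and then N2* = 394 - 0.307·686 = 183.

N1* ≈ 686, N2* ≈ 183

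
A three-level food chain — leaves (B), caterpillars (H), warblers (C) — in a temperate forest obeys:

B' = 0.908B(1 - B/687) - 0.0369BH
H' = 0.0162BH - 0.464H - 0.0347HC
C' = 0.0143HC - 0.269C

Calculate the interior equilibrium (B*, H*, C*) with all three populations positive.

B* ≈ 162, H* ≈ 18.8, C* ≈ 62.2

From dC/dt = 0: 0.0143H* = 0.269, so H* = 18.8.
From dB/dt = 0: 0.908(1 - B*/687) = 0.0369·18.8, giving B* = 687·(1 - 0.764) = 162.
From dH/dt = 0: 0.0162·162 - 0.464 = 0.0347C*, so C* = 2.16/0.0347 = 62.2.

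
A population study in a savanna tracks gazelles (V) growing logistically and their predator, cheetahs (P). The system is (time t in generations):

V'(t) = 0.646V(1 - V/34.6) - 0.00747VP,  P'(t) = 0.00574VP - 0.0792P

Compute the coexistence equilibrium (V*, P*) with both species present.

V* ≈ 13.8, P* ≈ 52

From dP/dt = 0 with P > 0: 0.00574V* = 0.0792, so V* = 13.8.
Substitute into dV/dt = 0: 0.646(1 - 13.8/34.6) = 0.00747P*.
The bracket is 0.601, giving P* = 0.388/0.00747 = 52.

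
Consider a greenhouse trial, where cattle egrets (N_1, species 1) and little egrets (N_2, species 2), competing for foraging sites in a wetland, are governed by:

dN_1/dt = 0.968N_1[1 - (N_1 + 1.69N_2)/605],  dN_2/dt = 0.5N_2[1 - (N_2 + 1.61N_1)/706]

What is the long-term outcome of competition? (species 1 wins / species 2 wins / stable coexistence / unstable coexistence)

unstable coexistence (outcome depends on initial conditions)

Compare the nullcline intercepts: K1/α12 = 605/1.69 = 358 < K2 = 706; K2/α21 = 706/1.61 = 439 < K1 = 605.
Since both are reversed, neither can invade when rare; the interior point is a saddle.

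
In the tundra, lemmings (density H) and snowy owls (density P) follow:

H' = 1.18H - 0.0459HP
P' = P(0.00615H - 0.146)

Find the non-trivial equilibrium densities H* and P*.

H* ≈ 23.7, P* ≈ 25.7

Set dP/dt = 0 with P > 0: 0.00615H - 0.146 = 0, so H* = 0.146/0.00615 = 23.7.
Set dH/dt = 0 with H > 0: 1.18 - 0.0459P = 0, so P* = 1.18/0.0459 = 25.7.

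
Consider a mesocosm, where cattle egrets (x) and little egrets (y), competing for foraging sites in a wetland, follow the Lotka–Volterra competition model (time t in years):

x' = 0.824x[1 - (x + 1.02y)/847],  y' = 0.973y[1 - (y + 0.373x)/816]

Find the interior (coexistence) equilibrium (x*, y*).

x* ≈ 23.7, y* ≈ 807

Setting both brackets to zero gives the nullclines x + 1.02y = 847 and 0.373x + y = 816.
Substituting y = 816 - 0.373x into the first: x(1 - 1.02·0.373) = 847 - 1.02·816.
So x* = 14.7/0.62 = 23.7, and then y* = 816 - 0.373·23.7 = 807.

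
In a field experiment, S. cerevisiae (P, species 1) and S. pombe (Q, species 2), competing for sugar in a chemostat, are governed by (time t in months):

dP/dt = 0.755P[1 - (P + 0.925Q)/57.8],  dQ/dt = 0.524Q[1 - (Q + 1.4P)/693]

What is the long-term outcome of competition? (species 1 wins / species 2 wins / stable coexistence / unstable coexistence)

species 2 excludes species 1

Compare the nullcline intercepts: K1/α12 = 57.8/0.925 = 62.5 < K2 = 693; K2/α21 = 693/1.4 = 495 > K1 = 57.8.
Since the inequalities point opposite ways, species 2 can invade but species 1 cannot.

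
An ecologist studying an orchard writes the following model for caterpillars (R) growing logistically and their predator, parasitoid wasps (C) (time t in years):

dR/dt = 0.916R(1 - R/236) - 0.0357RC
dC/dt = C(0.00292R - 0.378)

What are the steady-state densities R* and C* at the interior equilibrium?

R* ≈ 129, C* ≈ 11.6

From dC/dt = 0 with C > 0: 0.00292R* = 0.378, so R* = 129.
Substitute into dR/dt = 0: 0.916(1 - 129/236) = 0.0357C*.
The bracket is 0.451, giving C* = 0.414/0.0357 = 11.6.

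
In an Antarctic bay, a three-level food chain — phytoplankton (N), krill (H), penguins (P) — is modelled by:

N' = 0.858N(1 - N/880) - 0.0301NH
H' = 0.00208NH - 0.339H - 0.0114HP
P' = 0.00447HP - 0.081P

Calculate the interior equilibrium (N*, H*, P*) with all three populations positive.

From dP/dt = 0: 0.00447H* = 0.081, so H* = 18.1.
From dN/dt = 0: 0.858(1 - N*/880) = 0.0301·18.1, giving N* = 880·(1 - 0.636) = 321.
From dH/dt = 0: 0.00208·321 - 0.339 = 0.0114P*, so P* = 0.328/0.0114 = 28.8.

N* ≈ 321, H* ≈ 18.1, P* ≈ 28.8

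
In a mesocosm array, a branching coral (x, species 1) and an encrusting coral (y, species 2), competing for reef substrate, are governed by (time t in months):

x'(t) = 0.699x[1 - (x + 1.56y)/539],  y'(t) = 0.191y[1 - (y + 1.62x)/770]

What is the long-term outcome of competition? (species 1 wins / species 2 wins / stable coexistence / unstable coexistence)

unstable coexistence (outcome depends on initial conditions)

Compare the nullcline intercepts: K1/α12 = 539/1.56 = 346 < K2 = 770; K2/α21 = 770/1.62 = 475 < K1 = 539.
Since both are reversed, neither can invade when rare; the interior point is a saddle.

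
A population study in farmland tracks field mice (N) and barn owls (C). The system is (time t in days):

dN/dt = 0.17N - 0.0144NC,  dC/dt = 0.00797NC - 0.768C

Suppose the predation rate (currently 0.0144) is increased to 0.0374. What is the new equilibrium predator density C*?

At the interior fixed point, setting dN/dt = 0 with N > 0 fixes C* = (prey growth rate)/(NC coefficient) — independent of the other coefficients.
With the change, C* = 0.17/0.0374 = 4.55; it falls from 11.8.

C* ≈ 4.55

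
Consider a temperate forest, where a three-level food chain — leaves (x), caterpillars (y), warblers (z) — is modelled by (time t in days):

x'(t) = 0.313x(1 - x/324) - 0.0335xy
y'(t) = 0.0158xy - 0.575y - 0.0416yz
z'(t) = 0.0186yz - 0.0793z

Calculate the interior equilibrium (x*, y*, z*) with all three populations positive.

x* ≈ 176, y* ≈ 4.26, z* ≈ 53.1

From dz/dt = 0: 0.0186y* = 0.0793, so y* = 4.26.
From dx/dt = 0: 0.313(1 - x*/324) = 0.0335·4.26, giving x* = 324·(1 - 0.456) = 176.
From dy/dt = 0: 0.0158·176 - 0.575 = 0.0416z*, so z* = 2.21/0.0416 = 53.1.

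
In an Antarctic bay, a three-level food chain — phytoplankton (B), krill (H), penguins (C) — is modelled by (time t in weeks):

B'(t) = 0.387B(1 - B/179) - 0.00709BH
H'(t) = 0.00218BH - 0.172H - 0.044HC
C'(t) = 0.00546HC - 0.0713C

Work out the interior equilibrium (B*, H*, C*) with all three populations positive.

B* ≈ 136, H* ≈ 13.1, C* ≈ 2.84

From dC/dt = 0: 0.00546H* = 0.0713, so H* = 13.1.
From dB/dt = 0: 0.387(1 - B*/179) = 0.00709·13.1, giving B* = 179·(1 - 0.239) = 136.
From dH/dt = 0: 0.00218·136 - 0.172 = 0.044C*, so C* = 0.125/0.044 = 2.84.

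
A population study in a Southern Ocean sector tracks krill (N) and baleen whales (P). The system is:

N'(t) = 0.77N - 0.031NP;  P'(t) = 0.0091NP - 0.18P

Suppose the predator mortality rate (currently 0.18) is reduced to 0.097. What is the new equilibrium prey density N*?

N* ≈ 10.7

At the interior fixed point, setting dP/dt = 0 with P > 0 fixes N* = (predator death rate)/(NP coefficient) — independent of the other coefficients.
With the change, N* = 0.097/0.0091 = 10.7; it falls from 19.8.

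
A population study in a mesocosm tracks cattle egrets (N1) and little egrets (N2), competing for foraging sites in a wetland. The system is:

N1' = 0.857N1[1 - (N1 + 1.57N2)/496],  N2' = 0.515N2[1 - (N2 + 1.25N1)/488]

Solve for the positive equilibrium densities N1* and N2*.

N1* ≈ 281, N2* ≈ 137

Setting both brackets to zero gives the nullclines N1 + 1.57N2 = 496 and 1.25N1 + N2 = 488.
Substituting N2 = 488 - 1.25N1 into the first: N1(1 - 1.57·1.25) = 496 - 1.57·488.
So N1* = -270/-0.963 = 281, and then N2* = 488 - 1.25·281 = 137.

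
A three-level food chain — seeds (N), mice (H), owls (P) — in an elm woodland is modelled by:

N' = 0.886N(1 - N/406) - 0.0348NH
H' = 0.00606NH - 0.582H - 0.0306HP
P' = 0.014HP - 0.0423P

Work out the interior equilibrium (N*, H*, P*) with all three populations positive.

N* ≈ 358, H* ≈ 3.02, P* ≈ 51.8

From dP/dt = 0: 0.014H* = 0.0423, so H* = 3.02.
From dN/dt = 0: 0.886(1 - N*/406) = 0.0348·3.02, giving N* = 406·(1 - 0.119) = 358.
From dH/dt = 0: 0.00606·358 - 0.582 = 0.0306P*, so P* = 1.59/0.0306 = 51.8.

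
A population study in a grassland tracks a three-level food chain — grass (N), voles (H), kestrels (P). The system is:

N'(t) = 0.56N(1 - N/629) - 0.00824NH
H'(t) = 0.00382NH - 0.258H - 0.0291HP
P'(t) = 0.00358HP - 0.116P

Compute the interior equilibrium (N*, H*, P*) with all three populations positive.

N* ≈ 329, H* ≈ 32.4, P* ≈ 34.3

From dP/dt = 0: 0.00358H* = 0.116, so H* = 32.4.
From dN/dt = 0: 0.56(1 - N*/629) = 0.00824·32.4, giving N* = 629·(1 - 0.477) = 329.
From dH/dt = 0: 0.00382·329 - 0.258 = 0.0291P*, so P* = 0.999/0.0291 = 34.3.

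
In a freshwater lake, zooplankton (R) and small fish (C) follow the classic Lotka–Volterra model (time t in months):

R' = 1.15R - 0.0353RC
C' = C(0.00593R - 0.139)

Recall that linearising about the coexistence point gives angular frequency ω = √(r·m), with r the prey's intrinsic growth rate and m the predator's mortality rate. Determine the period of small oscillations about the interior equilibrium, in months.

T ≈ 15.7 months

Here r = 1.15 and m = 0.139, so r·m = 0.16.
ω = √0.16 = 0.4 per month, hence T = 2π/ω ≈ 15.7 months.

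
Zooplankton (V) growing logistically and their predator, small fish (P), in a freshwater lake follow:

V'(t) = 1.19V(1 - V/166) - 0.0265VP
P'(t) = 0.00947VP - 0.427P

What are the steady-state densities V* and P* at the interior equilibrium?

From dP/dt = 0 with P > 0: 0.00947V* = 0.427, so V* = 45.1.
Substitute into dV/dt = 0: 1.19(1 - 45.1/166) = 0.0265P*.
The bracket is 0.728, giving P* = 0.867/0.0265 = 32.7.

V* ≈ 45.1, P* ≈ 32.7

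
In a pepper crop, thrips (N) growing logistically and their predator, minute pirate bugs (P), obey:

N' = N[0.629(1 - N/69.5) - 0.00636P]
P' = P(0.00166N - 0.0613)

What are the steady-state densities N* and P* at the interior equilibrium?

N* ≈ 36.9, P* ≈ 46.4

From dP/dt = 0 with P > 0: 0.00166N* = 0.0613, so N* = 36.9.
Substitute into dN/dt = 0: 0.629(1 - 36.9/69.5) = 0.00636P*.
The bracket is 0.469, giving P* = 0.295/0.00636 = 46.4.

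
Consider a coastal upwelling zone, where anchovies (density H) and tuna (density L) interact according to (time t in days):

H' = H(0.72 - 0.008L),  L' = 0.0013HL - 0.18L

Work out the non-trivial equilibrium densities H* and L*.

H* ≈ 138, L* ≈ 90

Set dL/dt = 0 with L > 0: 0.0013H - 0.18 = 0, so H* = 0.18/0.0013 = 138.
Set dH/dt = 0 with H > 0: 0.72 - 0.008L = 0, so L* = 0.72/0.008 = 90.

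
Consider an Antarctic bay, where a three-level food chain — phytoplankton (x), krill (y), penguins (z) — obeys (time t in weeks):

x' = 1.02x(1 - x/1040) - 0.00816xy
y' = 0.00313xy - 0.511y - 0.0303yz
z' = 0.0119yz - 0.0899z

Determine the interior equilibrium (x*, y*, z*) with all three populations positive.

x* ≈ 977, y* ≈ 7.55, z* ≈ 84.1

From dz/dt = 0: 0.0119y* = 0.0899, so y* = 7.55.
From dx/dt = 0: 1.02(1 - x*/1040) = 0.00816·7.55, giving x* = 1040·(1 - 0.0604) = 977.
From dy/dt = 0: 0.00313·977 - 0.511 = 0.0303z*, so z* = 2.55/0.0303 = 84.1.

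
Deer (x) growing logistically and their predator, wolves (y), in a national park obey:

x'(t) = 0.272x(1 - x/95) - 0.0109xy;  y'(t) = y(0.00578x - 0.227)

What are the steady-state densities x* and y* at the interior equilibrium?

x* ≈ 39.3, y* ≈ 14.6

From dy/dt = 0 with y > 0: 0.00578x* = 0.227, so x* = 39.3.
Substitute into dx/dt = 0: 0.272(1 - 39.3/95) = 0.0109y*.
The bracket is 0.587, giving y* = 0.16/0.0109 = 14.6.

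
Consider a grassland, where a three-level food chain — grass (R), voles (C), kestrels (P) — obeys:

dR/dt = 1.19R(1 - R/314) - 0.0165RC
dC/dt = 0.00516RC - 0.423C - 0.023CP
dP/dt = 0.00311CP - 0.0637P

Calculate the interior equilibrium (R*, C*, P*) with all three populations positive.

R* ≈ 225, C* ≈ 20.5, P* ≈ 32

From dP/dt = 0: 0.00311C* = 0.0637, so C* = 20.5.
From dR/dt = 0: 1.19(1 - R*/314) = 0.0165·20.5, giving R* = 314·(1 - 0.284) = 225.
From dC/dt = 0: 0.00516·225 - 0.423 = 0.023P*, so P* = 0.737/0.023 = 32.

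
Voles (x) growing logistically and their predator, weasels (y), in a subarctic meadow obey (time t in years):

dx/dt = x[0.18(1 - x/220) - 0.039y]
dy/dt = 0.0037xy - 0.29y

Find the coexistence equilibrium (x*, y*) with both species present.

From dy/dt = 0 with y > 0: 0.0037x* = 0.29, so x* = 78.4.
Substitute into dx/dt = 0: 0.18(1 - 78.4/220) = 0.039y*.
The bracket is 0.644, giving y* = 0.116/0.039 = 2.97.

x* ≈ 78.4, y* ≈ 2.97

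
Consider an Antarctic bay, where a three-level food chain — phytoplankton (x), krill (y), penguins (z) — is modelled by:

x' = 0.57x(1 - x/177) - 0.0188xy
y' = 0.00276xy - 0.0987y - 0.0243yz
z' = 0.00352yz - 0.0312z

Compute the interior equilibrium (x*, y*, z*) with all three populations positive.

x* ≈ 125, y* ≈ 8.86, z* ≈ 10.2

From dz/dt = 0: 0.00352y* = 0.0312, so y* = 8.86.
From dx/dt = 0: 0.57(1 - x*/177) = 0.0188·8.86, giving x* = 177·(1 - 0.292) = 125.
From dy/dt = 0: 0.00276·125 - 0.0987 = 0.0243z*, so z* = 0.247/0.0243 = 10.2.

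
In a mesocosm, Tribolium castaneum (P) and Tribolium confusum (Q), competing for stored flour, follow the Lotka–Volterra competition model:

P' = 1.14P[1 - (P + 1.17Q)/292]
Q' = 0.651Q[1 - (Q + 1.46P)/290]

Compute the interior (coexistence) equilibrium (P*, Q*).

P* ≈ 66.8, Q* ≈ 192

Setting both brackets to zero gives the nullclines P + 1.17Q = 292 and 1.46P + Q = 290.
Substituting Q = 290 - 1.46P into the first: P(1 - 1.17·1.46) = 292 - 1.17·290.
So P* = -47.3/-0.708 = 66.8, and then Q* = 290 - 1.46·66.8 = 192.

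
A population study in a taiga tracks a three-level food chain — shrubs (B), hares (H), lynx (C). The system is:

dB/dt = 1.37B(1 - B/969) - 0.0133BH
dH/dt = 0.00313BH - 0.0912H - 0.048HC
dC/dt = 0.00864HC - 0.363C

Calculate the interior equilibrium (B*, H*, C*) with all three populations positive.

B* ≈ 574, H* ≈ 42, C* ≈ 35.5

From dC/dt = 0: 0.00864H* = 0.363, so H* = 42.
From dB/dt = 0: 1.37(1 - B*/969) = 0.0133·42, giving B* = 969·(1 - 0.408) = 574.
From dH/dt = 0: 0.00313·574 - 0.0912 = 0.048C*, so C* = 1.7/0.048 = 35.5.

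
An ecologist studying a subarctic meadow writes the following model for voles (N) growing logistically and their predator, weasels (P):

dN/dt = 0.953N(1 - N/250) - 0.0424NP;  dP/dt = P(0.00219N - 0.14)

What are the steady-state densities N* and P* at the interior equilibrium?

N* ≈ 63.9, P* ≈ 16.7

From dP/dt = 0 with P > 0: 0.00219N* = 0.14, so N* = 63.9.
Substitute into dN/dt = 0: 0.953(1 - 63.9/250) = 0.0424P*.
The bracket is 0.744, giving P* = 0.709/0.0424 = 16.7.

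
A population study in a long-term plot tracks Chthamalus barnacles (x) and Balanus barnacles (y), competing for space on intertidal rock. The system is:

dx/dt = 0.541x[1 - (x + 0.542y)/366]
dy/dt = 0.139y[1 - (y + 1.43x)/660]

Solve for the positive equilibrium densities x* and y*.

x* ≈ 36.8, y* ≈ 607

Setting both brackets to zero gives the nullclines x + 0.542y = 366 and 1.43x + y = 660.
Substituting y = 660 - 1.43x into the first: x(1 - 0.542·1.43) = 366 - 0.542·660.
So x* = 8.28/0.225 = 36.8, and then y* = 660 - 1.43·36.8 = 607.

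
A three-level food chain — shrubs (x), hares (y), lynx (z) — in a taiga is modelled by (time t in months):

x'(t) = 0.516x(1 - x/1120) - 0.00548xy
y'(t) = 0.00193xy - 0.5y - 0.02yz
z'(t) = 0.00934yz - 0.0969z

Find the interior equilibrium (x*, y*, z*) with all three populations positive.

x* ≈ 997, y* ≈ 10.4, z* ≈ 71.2

From dz/dt = 0: 0.00934y* = 0.0969, so y* = 10.4.
From dx/dt = 0: 0.516(1 - x*/1120) = 0.00548·10.4, giving x* = 1120·(1 - 0.11) = 997.
From dy/dt = 0: 0.00193·997 - 0.5 = 0.02z*, so z* = 1.42/0.02 = 71.2.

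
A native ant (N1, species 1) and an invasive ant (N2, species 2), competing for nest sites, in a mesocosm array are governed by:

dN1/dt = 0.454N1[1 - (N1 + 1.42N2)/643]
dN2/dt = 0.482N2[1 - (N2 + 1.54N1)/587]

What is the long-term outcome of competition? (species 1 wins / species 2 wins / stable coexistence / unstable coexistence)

Compare the nullcline intercepts: K1/α12 = 643/1.42 = 453 < K2 = 587; K2/α21 = 587/1.54 = 381 < K1 = 643.
Since both are reversed, neither can invade when rare; the interior point is a saddle.

unstable coexistence (outcome depends on initial conditions)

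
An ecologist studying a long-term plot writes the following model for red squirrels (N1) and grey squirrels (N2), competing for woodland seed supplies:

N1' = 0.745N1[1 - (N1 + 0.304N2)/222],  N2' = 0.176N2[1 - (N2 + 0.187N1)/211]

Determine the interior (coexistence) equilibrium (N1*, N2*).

N1* ≈ 167, N2* ≈ 180

Setting both brackets to zero gives the nullclines N1 + 0.304N2 = 222 and 0.187N1 + N2 = 211.
Substituting N2 = 211 - 0.187N1 into the first: N1(1 - 0.304·0.187) = 222 - 0.304·211.
So N1* = 158/0.943 = 167, and then N2* = 211 - 0.187·167 = 180.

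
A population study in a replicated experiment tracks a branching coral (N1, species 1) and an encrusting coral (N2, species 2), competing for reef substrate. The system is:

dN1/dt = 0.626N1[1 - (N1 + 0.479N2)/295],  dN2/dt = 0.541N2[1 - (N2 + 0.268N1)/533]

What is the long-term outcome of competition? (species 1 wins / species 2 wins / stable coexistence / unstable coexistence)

stable coexistence

Compare the nullcline intercepts: K1/α12 = 295/0.479 = 616 > K2 = 533; K2/α21 = 533/0.268 = 1990 > K1 = 295.
Since both inequalities hold, each species can invade when rare, so the interior equilibrium is stable.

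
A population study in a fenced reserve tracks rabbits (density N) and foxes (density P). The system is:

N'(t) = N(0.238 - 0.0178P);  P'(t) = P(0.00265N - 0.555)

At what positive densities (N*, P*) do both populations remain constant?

Set dP/dt = 0 with P > 0: 0.00265N - 0.555 = 0, so N* = 0.555/0.00265 = 209.
Set dN/dt = 0 with N > 0: 0.238 - 0.0178P = 0, so P* = 0.238/0.0178 = 13.4.

N* ≈ 209, P* ≈ 13.4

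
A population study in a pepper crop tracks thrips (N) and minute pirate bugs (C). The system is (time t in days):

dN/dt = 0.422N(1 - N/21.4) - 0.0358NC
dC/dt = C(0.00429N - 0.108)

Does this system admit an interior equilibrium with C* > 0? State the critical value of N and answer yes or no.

The predator equation gives dC/dt > 0 only when N > 0.108/0.00429 = 25.2.
Without the predator, N → K = 21.4. Since 21.4 < 25.2, the predator cannot invade.

Threshold N = 25.2; K < 25.2, so no, the predator goes extinct.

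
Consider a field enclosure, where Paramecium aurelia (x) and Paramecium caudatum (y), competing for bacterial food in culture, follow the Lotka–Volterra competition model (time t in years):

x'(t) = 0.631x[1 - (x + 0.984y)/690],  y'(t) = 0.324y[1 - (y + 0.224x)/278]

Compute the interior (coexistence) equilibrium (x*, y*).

Setting both brackets to zero gives the nullclines x + 0.984y = 690 and 0.224x + y = 278.
Substituting y = 278 - 0.224x into the first: x(1 - 0.984·0.224) = 690 - 0.984·278.
So x* = 416/0.78 = 534, and then y* = 278 - 0.224·534 = 158.

x* ≈ 534, y* ≈ 158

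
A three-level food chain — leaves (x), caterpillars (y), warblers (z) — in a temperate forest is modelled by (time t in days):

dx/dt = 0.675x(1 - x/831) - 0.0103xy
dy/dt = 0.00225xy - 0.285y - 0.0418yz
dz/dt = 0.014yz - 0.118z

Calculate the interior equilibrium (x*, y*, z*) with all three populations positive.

From dz/dt = 0: 0.014y* = 0.118, so y* = 8.43.
From dx/dt = 0: 0.675(1 - x*/831) = 0.0103·8.43, giving x* = 831·(1 - 0.129) = 724.
From dy/dt = 0: 0.00225·724 - 0.285 = 0.0418z*, so z* = 1.34/0.0418 = 32.2.

x* ≈ 724, y* ≈ 8.43, z* ≈ 32.2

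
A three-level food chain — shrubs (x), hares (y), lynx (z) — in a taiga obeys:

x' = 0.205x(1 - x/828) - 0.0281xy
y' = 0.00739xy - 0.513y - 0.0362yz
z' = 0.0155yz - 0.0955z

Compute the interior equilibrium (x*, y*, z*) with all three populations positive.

From dz/dt = 0: 0.0155y* = 0.0955, so y* = 6.16.
From dx/dt = 0: 0.205(1 - x*/828) = 0.0281·6.16, giving x* = 828·(1 - 0.845) = 129.
From dy/dt = 0: 0.00739·129 - 0.513 = 0.0362z*, so z* = 0.438/0.0362 = 12.1.

x* ≈ 129, y* ≈ 6.16, z* ≈ 12.1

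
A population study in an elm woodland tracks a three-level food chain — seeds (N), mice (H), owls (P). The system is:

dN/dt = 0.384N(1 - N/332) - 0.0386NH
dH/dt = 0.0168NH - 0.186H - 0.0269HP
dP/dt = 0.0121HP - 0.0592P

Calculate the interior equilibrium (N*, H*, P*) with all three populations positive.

From dP/dt = 0: 0.0121H* = 0.0592, so H* = 4.89.
From dN/dt = 0: 0.384(1 - N*/332) = 0.0386·4.89, giving N* = 332·(1 - 0.492) = 169.
From dH/dt = 0: 0.0168·169 - 0.186 = 0.0269P*, so P* = 2.65/0.0269 = 98.5.

N* ≈ 169, H* ≈ 4.89, P* ≈ 98.5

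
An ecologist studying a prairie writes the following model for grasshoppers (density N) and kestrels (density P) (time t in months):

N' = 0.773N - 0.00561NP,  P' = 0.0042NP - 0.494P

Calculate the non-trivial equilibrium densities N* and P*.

Set dP/dt = 0 with P > 0: 0.0042N - 0.494 = 0, so N* = 0.494/0.0042 = 118.
Set dN/dt = 0 with N > 0: 0.773 - 0.00561P = 0, so P* = 0.773/0.00561 = 138.

N* ≈ 118, P* ≈ 138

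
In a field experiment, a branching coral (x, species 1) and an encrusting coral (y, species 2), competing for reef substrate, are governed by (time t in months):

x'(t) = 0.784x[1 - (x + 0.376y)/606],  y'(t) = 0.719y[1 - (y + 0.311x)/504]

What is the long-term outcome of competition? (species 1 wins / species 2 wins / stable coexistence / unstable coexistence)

Compare the nullcline intercepts: K1/α12 = 606/0.376 = 1610 > K2 = 504; K2/α21 = 504/0.311 = 1620 > K1 = 606.
Since both inequalities hold, each species can invade when rare, so the interior equilibrium is stable.

stable coexistence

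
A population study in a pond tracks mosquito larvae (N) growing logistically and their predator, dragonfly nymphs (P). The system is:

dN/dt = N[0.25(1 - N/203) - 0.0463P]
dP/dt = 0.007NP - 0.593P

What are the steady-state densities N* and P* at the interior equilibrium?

N* ≈ 84.7, P* ≈ 3.15

From dP/dt = 0 with P > 0: 0.007N* = 0.593, so N* = 84.7.
Substitute into dN/dt = 0: 0.25(1 - 84.7/203) = 0.0463P*.
The bracket is 0.583, giving P* = 0.146/0.0463 = 3.15.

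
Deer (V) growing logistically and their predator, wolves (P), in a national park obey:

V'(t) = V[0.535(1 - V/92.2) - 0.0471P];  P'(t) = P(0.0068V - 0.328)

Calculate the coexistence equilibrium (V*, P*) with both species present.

From dP/dt = 0 with P > 0: 0.0068V* = 0.328, so V* = 48.2.
Substitute into dV/dt = 0: 0.535(1 - 48.2/92.2) = 0.0471P*.
The bracket is 0.477, giving P* = 0.255/0.0471 = 5.42.

V* ≈ 48.2, P* ≈ 5.42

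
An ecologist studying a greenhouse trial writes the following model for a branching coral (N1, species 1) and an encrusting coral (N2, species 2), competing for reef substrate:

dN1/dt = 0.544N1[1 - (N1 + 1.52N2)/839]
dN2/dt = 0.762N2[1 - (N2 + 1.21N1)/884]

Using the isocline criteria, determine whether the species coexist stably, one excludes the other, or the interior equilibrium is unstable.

Compare the nullcline intercepts: K1/α12 = 839/1.52 = 552 < K2 = 884; K2/α21 = 884/1.21 = 731 < K1 = 839.
Since both are reversed, neither can invade when rare; the interior point is a saddle.

unstable coexistence (outcome depends on initial conditions)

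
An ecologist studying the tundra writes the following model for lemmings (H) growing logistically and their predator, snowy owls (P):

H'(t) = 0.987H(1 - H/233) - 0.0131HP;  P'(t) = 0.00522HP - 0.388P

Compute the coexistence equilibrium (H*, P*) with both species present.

From dP/dt = 0 with P > 0: 0.00522H* = 0.388, so H* = 74.3.
Substitute into dH/dt = 0: 0.987(1 - 74.3/233) = 0.0131P*.
The bracket is 0.681, giving P* = 0.672/0.0131 = 51.3.

H* ≈ 74.3, P* ≈ 51.3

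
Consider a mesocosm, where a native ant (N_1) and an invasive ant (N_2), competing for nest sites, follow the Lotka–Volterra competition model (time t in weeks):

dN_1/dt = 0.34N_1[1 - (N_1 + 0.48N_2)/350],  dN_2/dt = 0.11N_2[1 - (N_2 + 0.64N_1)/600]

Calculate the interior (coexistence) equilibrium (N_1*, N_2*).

Setting both brackets to zero gives the nullclines N_1 + 0.48N_2 = 350 and 0.64N_1 + N_2 = 600.
Substituting N_2 = 600 - 0.64N_1 into the first: N_1(1 - 0.48·0.64) = 350 - 0.48·600.
So N_1* = 62/0.693 = 89.5, and then N_2* = 600 - 0.64·89.5 = 543.

N_1* ≈ 89.5, N_2* ≈ 543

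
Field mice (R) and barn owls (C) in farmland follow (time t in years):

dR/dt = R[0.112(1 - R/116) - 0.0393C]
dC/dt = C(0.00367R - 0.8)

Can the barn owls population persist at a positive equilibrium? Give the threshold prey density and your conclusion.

The predator equation gives dC/dt > 0 only when R > 0.8/0.00367 = 218.
Without the predator, R → K = 116. Since 116 < 218, the predator cannot invade.

Threshold R = 218; K < 218, so no, the predator goes extinct.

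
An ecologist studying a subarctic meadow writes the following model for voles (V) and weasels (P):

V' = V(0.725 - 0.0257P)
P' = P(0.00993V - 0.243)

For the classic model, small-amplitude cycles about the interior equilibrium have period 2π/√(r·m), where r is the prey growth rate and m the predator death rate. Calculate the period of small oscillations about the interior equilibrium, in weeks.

Here r = 0.725 and m = 0.243, so r·m = 0.176.
ω = √0.176 = 0.42 per week, hence T = 2π/ω ≈ 15 weeks.

T ≈ 15 weeks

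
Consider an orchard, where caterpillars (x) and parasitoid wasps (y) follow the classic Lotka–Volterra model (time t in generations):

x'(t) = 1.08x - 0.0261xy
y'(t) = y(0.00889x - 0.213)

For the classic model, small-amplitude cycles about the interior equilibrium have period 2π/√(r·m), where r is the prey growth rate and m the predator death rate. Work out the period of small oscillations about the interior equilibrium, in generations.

T ≈ 13.1 generations

Here r = 1.08 and m = 0.213, so r·m = 0.23.
ω = √0.23 = 0.48 per generation, hence T = 2π/ω ≈ 13.1 generations.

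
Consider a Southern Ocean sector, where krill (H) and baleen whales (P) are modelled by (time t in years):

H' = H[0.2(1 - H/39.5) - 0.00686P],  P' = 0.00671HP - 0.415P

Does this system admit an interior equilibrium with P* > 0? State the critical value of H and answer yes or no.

Threshold H = 61.8; K < 61.8, so no, the predator goes extinct.

The predator equation gives dP/dt > 0 only when H > 0.415/0.00671 = 61.8.
Without the predator, H → K = 39.5. Since 39.5 < 61.8, the predator cannot invade.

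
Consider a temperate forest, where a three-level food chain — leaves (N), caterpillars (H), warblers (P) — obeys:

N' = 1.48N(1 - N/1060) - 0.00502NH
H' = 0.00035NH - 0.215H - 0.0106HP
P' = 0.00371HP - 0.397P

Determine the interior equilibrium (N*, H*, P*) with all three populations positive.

N* ≈ 675, H* ≈ 107, P* ≈ 2.01

From dP/dt = 0: 0.00371H* = 0.397, so H* = 107.
From dN/dt = 0: 1.48(1 - N*/1060) = 0.00502·107, giving N* = 1060·(1 - 0.363) = 675.
From dH/dt = 0: 0.00035·675 - 0.215 = 0.0106P*, so P* = 0.0213/0.0106 = 2.01.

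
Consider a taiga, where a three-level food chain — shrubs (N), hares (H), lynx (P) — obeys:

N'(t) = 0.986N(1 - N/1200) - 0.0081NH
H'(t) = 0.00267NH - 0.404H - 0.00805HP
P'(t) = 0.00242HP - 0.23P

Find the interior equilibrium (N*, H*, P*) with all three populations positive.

N* ≈ 263, H* ≈ 95, P* ≈ 37.1

From dP/dt = 0: 0.00242H* = 0.23, so H* = 95.
From dN/dt = 0: 0.986(1 - N*/1200) = 0.0081·95, giving N* = 1200·(1 - 0.781) = 263.
From dH/dt = 0: 0.00267·263 - 0.404 = 0.00805P*, so P* = 0.298/0.00805 = 37.1.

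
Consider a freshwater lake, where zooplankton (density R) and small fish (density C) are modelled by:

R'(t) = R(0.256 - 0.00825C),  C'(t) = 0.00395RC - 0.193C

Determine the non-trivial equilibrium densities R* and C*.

Set dC/dt = 0 with C > 0: 0.00395R - 0.193 = 0, so R* = 0.193/0.00395 = 48.9.
Set dR/dt = 0 with R > 0: 0.256 - 0.00825C = 0, so C* = 0.256/0.00825 = 31.

R* ≈ 48.9, C* ≈ 31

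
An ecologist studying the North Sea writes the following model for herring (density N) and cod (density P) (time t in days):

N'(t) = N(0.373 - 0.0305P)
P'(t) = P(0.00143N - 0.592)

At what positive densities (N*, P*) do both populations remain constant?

Set dP/dt = 0 with P > 0: 0.00143N - 0.592 = 0, so N* = 0.592/0.00143 = 414.
Set dN/dt = 0 with N > 0: 0.373 - 0.0305P = 0, so P* = 0.373/0.0305 = 12.2.

N* ≈ 414, P* ≈ 12.2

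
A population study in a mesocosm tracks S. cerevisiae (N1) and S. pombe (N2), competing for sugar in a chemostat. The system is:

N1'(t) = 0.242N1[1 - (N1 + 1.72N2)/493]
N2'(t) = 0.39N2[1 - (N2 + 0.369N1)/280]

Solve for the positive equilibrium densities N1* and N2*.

Setting both brackets to zero gives the nullclines N1 + 1.72N2 = 493 and 0.369N1 + N2 = 280.
Substituting N2 = 280 - 0.369N1 into the first: N1(1 - 1.72·0.369) = 493 - 1.72·280.
So N1* = 11.4/0.365 = 31.2, and then N2* = 280 - 0.369·31.2 = 268.

N1* ≈ 31.2, N2* ≈ 268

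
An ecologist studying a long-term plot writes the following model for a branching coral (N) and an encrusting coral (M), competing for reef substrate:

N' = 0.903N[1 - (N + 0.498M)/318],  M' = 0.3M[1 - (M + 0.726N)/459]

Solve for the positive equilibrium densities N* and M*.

N* ≈ 140, M* ≈ 357

Setting both brackets to zero gives the nullclines N + 0.498M = 318 and 0.726N + M = 459.
Substituting M = 459 - 0.726N into the first: N(1 - 0.498·0.726) = 318 - 0.498·459.
So N* = 89.4/0.638 = 140, and then M* = 459 - 0.726·140 = 357.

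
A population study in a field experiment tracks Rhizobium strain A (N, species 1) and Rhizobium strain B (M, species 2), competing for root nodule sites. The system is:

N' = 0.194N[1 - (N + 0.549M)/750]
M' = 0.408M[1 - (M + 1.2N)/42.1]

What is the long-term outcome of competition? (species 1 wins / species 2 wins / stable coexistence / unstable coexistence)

Compare the nullcline intercepts: K1/α12 = 750/0.549 = 1370 > K2 = 42.1; K2/α21 = 42.1/1.2 = 35.1 < K1 = 750.
Since the inequalities point opposite ways, species 1 can invade but species 2 cannot.

species 1 excludes species 2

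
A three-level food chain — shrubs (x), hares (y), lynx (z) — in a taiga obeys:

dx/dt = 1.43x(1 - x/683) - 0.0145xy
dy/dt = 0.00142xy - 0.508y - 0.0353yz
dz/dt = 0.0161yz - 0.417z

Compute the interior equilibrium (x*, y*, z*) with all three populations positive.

From dz/dt = 0: 0.0161y* = 0.417, so y* = 25.9.
From dx/dt = 0: 1.43(1 - x*/683) = 0.0145·25.9, giving x* = 683·(1 - 0.263) = 504.
From dy/dt = 0: 0.00142·504 - 0.508 = 0.0353z*, so z* = 0.207/0.0353 = 5.87.

x* ≈ 504, y* ≈ 25.9, z* ≈ 5.87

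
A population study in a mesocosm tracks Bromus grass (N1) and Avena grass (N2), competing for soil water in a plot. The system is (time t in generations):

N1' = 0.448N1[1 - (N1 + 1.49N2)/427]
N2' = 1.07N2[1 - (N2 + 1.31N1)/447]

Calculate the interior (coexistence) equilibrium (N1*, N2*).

Setting both brackets to zero gives the nullclines N1 + 1.49N2 = 427 and 1.31N1 + N2 = 447.
Substituting N2 = 447 - 1.31N1 into the first: N1(1 - 1.49·1.31) = 427 - 1.49·447.
So N1* = -239/-0.952 = 251, and then N2* = 447 - 1.31·251 = 118.

N1* ≈ 251, N2* ≈ 118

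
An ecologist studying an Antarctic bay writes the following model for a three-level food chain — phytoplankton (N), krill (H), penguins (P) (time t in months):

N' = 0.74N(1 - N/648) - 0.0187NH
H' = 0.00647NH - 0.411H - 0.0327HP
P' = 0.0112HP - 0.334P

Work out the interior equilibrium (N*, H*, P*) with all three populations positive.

N* ≈ 160, H* ≈ 29.8, P* ≈ 19

From dP/dt = 0: 0.0112H* = 0.334, so H* = 29.8.
From dN/dt = 0: 0.74(1 - N*/648) = 0.0187·29.8, giving N* = 648·(1 - 0.754) = 160.
From dH/dt = 0: 0.00647·160 - 0.411 = 0.0327P*, so P* = 0.622/0.0327 = 19.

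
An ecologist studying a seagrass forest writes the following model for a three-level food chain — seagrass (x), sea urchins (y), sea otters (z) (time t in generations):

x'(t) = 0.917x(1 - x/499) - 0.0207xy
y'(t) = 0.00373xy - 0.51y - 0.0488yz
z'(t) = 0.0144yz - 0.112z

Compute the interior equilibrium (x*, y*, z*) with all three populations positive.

From dz/dt = 0: 0.0144y* = 0.112, so y* = 7.78.
From dx/dt = 0: 0.917(1 - x*/499) = 0.0207·7.78, giving x* = 499·(1 - 0.176) = 411.
From dy/dt = 0: 0.00373·411 - 0.51 = 0.0488z*, so z* = 1.02/0.0488 = 21.

x* ≈ 411, y* ≈ 7.78, z* ≈ 21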